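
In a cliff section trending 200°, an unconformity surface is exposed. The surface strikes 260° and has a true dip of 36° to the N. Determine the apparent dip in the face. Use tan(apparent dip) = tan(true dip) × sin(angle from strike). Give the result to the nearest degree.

32°

The strike is 260° and the section trends 200°; the acute angle between them is β = 60°.
tan α = tan 36° × sin 60° = 0.7265 × 0.8660 = 0.6292
apparent dip = arctan 0.6292 = 32.18°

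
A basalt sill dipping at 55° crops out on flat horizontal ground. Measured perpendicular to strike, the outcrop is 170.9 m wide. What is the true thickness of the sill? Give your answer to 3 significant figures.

True thickness t = w · sin(dip) = 170.9 × sin 55°
t = 170.9 × 0.8192 = 139.993 m

140 m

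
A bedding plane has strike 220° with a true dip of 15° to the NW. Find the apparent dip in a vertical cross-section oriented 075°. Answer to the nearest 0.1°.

Angle between strike (220°) and section (075°): β = 35°.
tan(apparent dip) = tan 15° · sin 35° = 0.1537
apparent dip = arctan 0.1537 = 8.74°

8.7°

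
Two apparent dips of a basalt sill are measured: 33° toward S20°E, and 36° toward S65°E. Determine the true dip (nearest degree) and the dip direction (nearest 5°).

true dip 37°, dip direction 130°

The two traces are lines in the plane: v₁ = (sin 160°·cos 33°, cos 160°·cos 33°, −sin 33°), v₂ = (sin 115°·cos 36°, cos 115°·cos 36°, −sin 36°).
The plane normal is n = v₁ × v₂ ∝ (0.277, -0.231, 0.480).
True dip = arccos(n_z / |n|) = arccos(0.7994) = 36.9°.
Dip direction = azimuth of (n_x, n_y) = atan2(0.277, -0.231) = 130°.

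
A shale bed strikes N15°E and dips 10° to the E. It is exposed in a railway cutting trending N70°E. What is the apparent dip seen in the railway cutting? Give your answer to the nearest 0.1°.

8.2°

The section lies 55° from the strike.
tan(apparent dip) = tan 10° · sin 55° = 0.1444
α = arctan(0.1444) = 8.22°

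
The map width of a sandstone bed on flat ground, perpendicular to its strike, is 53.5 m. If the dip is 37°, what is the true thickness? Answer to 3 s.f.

True thickness t = w · sin(dip) = 53.5 × sin 37°
t = 53.5 × 0.6018 = 32.197 m

32.2 m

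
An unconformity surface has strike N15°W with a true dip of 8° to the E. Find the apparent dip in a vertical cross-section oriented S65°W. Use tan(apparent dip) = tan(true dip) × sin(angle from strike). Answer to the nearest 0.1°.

The section lies 80° from the strike.
tan α = tan 8° × sin 80° = 0.1405 × 0.9848 = 0.1384
apparent dip = arctan 0.1384 = 7.88°

7.9°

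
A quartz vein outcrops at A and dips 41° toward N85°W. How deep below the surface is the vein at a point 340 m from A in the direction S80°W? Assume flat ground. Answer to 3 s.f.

The hole lies 15° from the dip direction, so the down-dip offset is 340 × cos 15° = 328.41 m.
Depth = down-dip offset × tan(dip) = 328.41 × tan 41° = 328.41 × 0.8693
Depth = 285.49 m

285 m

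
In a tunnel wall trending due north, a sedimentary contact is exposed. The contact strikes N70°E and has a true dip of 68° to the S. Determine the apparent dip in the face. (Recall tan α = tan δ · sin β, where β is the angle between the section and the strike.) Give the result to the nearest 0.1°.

The section lies 70° from the strike.
tan α = tan 68° × sin 70° = 2.4751 × 0.9397 = 2.3258
apparent dip = arctan 2.3258 = 66.73°

66.7°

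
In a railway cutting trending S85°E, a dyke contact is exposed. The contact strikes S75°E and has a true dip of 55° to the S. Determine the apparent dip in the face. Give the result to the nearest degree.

The section lies 10° from the strike.
tan α = tan 55° × sin 10° = 1.4281 × 0.1736 = 0.2480
α = arctan(0.2480) = 13.93°

14°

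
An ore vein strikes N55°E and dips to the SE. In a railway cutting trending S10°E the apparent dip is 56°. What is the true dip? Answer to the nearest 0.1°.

58.6°

β = acute angle between strike N55°E and section S10°E = 65°.
tan(true dip) = tan 56° / sin 65° = 1.6358
δ = arctan(1.6358) = 58.56°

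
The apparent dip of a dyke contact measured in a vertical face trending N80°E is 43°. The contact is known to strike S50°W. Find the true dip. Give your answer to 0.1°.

61.8°

The section is 30° from the strike.
tan(true dip) = tan 43° / sin 30° = 1.8650
δ = arctan(1.8650) = 61.80°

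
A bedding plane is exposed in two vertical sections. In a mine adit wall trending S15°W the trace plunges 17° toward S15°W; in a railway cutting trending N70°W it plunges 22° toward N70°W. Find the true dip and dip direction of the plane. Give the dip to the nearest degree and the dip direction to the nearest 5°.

true dip 28°, dip direction 250°

The two traces are lines in the plane: v₁ = (sin 195°·cos 17°, cos 195°·cos 17°, −sin 17°), v₂ = (sin 290°·cos 22°, cos 290°·cos 22°, −sin 22°).
The plane normal is n = v₁ × v₂ ∝ (-0.439, -0.162, 0.883).
Dip δ = arctan(|n_h|/n_z) = arctan(0.468/0.883) = 27.9°.
The horizontal component of n points toward azimuth atan2(n_x, n_y) = 250°, the dip direction.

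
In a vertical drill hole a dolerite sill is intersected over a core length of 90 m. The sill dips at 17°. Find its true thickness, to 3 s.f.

86.1 m

True thickness t = h · cos(dip) = 90 × cos 17°
t = 90 × 0.9563 = 86.067 m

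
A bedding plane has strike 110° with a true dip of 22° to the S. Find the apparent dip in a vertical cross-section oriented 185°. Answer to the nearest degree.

Angle between strike (110°) and section (185°): β = 75°.
tan(apparent dip) = tan 22° · sin 75° = 0.3903
apparent dip = arctan 0.3903 = 21.32°

21°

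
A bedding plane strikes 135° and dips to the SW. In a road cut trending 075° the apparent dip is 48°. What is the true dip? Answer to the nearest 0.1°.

β = acute angle between strike 135° and section 075° = 60°.
tan δ = tan α / sin β = tan 48° / sin 60° = 1.1106 / 0.8660 = 1.2824
true dip = arctan 1.2824 = 52.05°

52.1°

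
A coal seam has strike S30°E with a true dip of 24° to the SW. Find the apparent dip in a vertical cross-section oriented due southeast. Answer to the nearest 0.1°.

The strike is S30°E and the section trends due southeast; the acute angle between them is β = 15°.
tan(apparent dip) = tan 24° · sin 15° = 0.1152
α = arctan(0.1152) = 6.57°

6.6°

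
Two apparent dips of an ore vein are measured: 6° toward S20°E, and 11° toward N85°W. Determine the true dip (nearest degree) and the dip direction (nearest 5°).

Each apparent-dip line lies in the plane. As unit vectors (x east, y north, z up), v₁ plunges 6°→S20°E and v₂ plunges 11°→N85°W.
The plane normal is n = v₁ × v₂ ∝ (-0.187, -0.167, 0.885).
True dip = arccos(n_z / |n|) = arccos(0.9620) = 15.8°.
The horizontal component of n points toward azimuth atan2(n_x, n_y) = 228°, the dip direction.

true dip 16°, dip direction 230°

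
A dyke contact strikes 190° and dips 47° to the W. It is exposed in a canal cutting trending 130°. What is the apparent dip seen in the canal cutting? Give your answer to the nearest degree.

43°

The section lies 60° from the strike.
tan α = tan 47° × sin 60° = 1.0724 × 0.8660 = 0.9287
apparent dip = arctan 0.9287 = 42.88°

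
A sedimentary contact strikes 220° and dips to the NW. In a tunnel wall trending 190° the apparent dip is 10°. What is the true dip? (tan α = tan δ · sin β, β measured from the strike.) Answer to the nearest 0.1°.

19.4°

The section is 30° from the strike.
tan δ = tan α / sin β = tan 10° / sin 30° = 0.1763 / 0.5000 = 0.3527
δ = arctan(0.3527) = 19.43°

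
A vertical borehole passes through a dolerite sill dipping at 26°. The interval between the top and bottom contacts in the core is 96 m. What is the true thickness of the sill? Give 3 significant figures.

True thickness t = h · cos(dip) = 96 × cos 26°
t = 96 × 0.8988 = 86.284 m

86.3 m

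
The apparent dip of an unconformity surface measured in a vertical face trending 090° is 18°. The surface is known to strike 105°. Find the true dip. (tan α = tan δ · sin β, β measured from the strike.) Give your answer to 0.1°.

The section is 15° from the strike.
tan(true dip) = tan 18° / sin 15° = 1.2554
δ = arctan(1.2554) = 51.46°

51.5°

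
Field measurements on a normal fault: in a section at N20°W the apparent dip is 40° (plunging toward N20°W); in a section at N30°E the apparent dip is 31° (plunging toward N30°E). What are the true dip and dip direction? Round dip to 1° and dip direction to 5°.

Each apparent-dip line lies in the plane. As unit vectors (x east, y north, z up), v₁ plunges 40°→N20°W and v₂ plunges 31°→N30°E.
The plane normal is n = v₁ × v₂ ∝ (-0.106, 0.410, 0.503).
tan δ = √(n_x²+n_y²)/n_z = 0.424/0.503, so δ = 40.1°.
Dip direction = azimuth of (n_x, n_y) = atan2(-0.106, 0.410) = 345°.

true dip 40°, dip direction 345°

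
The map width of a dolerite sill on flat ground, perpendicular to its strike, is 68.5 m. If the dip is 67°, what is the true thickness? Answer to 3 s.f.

True thickness t = w · sin(dip) = 68.5 × sin 67°
t = 68.5 × 0.9205 = 63.055 m

63.1 m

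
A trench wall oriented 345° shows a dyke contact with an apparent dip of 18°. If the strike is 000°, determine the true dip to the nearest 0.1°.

β = acute angle between strike 000° and section 345° = 15°.
tan δ = tan α / sin β = tan 18° / sin 15° = 0.3249 / 0.2588 = 1.2554
true dip = arctan 1.2554 = 51.46°

51.5°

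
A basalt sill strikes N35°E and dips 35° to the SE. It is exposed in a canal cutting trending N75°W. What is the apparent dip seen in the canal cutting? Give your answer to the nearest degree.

33°

Angle between strike (N35°E) and section (N75°W): β = 70°.
tan(apparent dip) = tan 35° · sin 70° = 0.6580
apparent dip = arctan 0.6580 = 33.34°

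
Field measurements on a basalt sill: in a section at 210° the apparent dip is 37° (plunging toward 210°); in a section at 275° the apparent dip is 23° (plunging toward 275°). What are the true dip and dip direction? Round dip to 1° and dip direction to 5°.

Represent each trace as a vector plunging at its apparent dip toward its trend (east-north-up frame): v₁ = (-0.399, -0.692, -0.602), v₂ = (-0.917, 0.080, -0.391).
n = v₁ × v₂ = (-0.319, -0.396, 0.666) (taken with n_z > 0).
True dip = arccos(n_z / |n|) = arccos(0.7952) = 37.3°.
The horizontal component of n points toward azimuth atan2(n_x, n_y) = 219°, the dip direction.

true dip 37°, dip direction 220°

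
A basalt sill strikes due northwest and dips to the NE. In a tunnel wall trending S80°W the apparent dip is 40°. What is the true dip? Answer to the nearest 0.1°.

β = acute angle between strike due northwest and section S80°W = 55°.
tan(true dip) = tan 40° / sin 55° = 1.0244
δ = arctan(1.0244) = 45.69°

45.7°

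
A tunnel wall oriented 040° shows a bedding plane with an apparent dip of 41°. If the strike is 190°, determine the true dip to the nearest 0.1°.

60.1°

β = acute angle between strike 190° and section 040° = 30°.
tan(true dip) = tan 41° / sin 30° = 1.7386
true dip = arctan 1.7386 = 60.09°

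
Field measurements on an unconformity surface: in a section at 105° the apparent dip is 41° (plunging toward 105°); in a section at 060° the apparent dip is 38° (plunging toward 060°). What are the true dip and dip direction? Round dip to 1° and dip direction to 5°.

true dip 42°, dip direction 090°

Each apparent-dip line lies in the plane. As unit vectors (x east, y north, z up), v₁ plunges 41°→105° and v₂ plunges 38°→060°.
n = v₁ × v₂ = (0.379, 0.001, 0.421) (taken with n_z > 0).
Dip δ = arctan(|n_h|/n_z) = arctan(0.379/0.421) = 42.0°.
Dip direction = azimuth of (n_x, n_y) = atan2(0.379, 0.001) = 90°.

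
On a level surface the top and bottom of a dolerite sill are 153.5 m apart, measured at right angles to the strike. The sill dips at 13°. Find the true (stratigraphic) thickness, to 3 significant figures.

True thickness t = w · sin(dip) = 153.5 × sin 13°
t = 153.5 × 0.2250 = 34.530 m

34.5 m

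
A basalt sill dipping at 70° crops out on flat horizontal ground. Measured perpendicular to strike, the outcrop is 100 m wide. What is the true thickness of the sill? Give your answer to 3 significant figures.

True thickness t = w · sin(dip) = 100 × sin 70°
t = 100 × 0.9397 = 93.969 m

94.0 m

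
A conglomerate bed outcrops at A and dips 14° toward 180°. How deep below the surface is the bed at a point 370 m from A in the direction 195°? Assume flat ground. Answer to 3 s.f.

The hole lies 15° from the dip direction, so the down-dip offset is 370 × cos 15° = 357.39 m.
Depth = down-dip offset × tan(dip) = 357.39 × tan 14° = 357.39 × 0.2493
Depth = 89.11 m

89.1 m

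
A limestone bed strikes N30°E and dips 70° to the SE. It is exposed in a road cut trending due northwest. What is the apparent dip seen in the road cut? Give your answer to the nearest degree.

69°

Angle between strike (N30°E) and section (due northwest): β = 75°.
tan(apparent dip) = tan 70° · sin 75° = 2.6539
α = arctan(2.6539) = 69.35°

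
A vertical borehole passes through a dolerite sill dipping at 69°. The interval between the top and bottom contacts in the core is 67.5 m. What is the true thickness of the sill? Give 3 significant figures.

True thickness t = h · cos(dip) = 67.5 × cos 69°
t = 67.5 × 0.3584 = 24.190 m

24.2 m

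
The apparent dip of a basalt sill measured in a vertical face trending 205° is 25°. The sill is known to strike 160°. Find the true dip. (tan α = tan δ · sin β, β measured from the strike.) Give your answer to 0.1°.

33.4°

The section is 45° from the strike.
tan δ = tan α / sin β = tan 25° / sin 45° = 0.4663 / 0.7071 = 0.6595
true dip = arctan 0.6595 = 33.40°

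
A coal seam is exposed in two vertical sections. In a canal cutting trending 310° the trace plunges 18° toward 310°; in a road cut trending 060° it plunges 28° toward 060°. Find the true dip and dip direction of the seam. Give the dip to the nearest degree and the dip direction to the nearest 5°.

true dip 37°, dip direction 015°

Represent each trace as a vector plunging at its apparent dip toward its trend (east-north-up frame): v₁ = (-0.729, 0.611, -0.309), v₂ = (0.765, 0.441, -0.469).
n = v₁ × v₂ = (0.151, 0.578, 0.789) (taken with n_z > 0).
tan δ = √(n_x²+n_y²)/n_z = 0.598/0.789, so δ = 37.1°.
The horizontal component of n points toward azimuth atan2(n_x, n_y) = 15°, the dip direction.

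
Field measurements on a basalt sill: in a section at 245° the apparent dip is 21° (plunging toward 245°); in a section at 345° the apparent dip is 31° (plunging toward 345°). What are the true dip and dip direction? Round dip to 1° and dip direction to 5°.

The two traces are lines in the plane: v₁ = (sin 245°·cos 21°, cos 245°·cos 21°, −sin 21°), v₂ = (sin 345°·cos 31°, cos 345°·cos 31°, −sin 31°).
The plane normal is n = v₁ × v₂ ∝ (-0.500, 0.356, 0.788).
True dip = arccos(n_z / |n|) = arccos(0.7889) = 37.9°.
Dip direction = azimuth of (n_x, n_y) = atan2(-0.500, 0.356) = 305°.

true dip 38°, dip direction 305°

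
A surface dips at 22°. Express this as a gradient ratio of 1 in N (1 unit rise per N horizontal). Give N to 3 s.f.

1 in 2.48

1 : N means tan θ = 1/N, so N = 1/tan 22° = 1/0.4040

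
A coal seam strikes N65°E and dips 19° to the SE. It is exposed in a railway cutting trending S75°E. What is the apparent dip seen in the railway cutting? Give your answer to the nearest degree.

The section lies 40° from the strike.
tan(apparent dip) = tan 19° · sin 40° = 0.2213
apparent dip = arctan 0.2213 = 12.48°

12°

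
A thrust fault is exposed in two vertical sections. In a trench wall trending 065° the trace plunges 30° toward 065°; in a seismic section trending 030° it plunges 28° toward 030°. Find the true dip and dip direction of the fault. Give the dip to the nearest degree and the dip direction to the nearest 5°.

Each apparent-dip line lies in the plane. As unit vectors (x east, y north, z up), v₁ plunges 30°→065° and v₂ plunges 28°→030°.
The plane normal is n = v₁ × v₂ ∝ (0.211, 0.148, 0.439).
tan δ = √(n_x²+n_y²)/n_z = 0.257/0.439, so δ = 30.4°.
Dip direction = atan2(0.211, 0.148) = 55° (azimuth of n's horizontal projection).

true dip 30°, dip direction 055°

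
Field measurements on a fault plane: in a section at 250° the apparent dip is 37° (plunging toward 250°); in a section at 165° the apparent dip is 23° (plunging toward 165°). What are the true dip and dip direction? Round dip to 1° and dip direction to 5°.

true dip 40°, dip direction 225°

Each apparent-dip line lies in the plane. As unit vectors (x east, y north, z up), v₁ plunges 37°→250° and v₂ plunges 23°→165°.
The plane normal is n = v₁ × v₂ ∝ (-0.428, -0.437, 0.732).
tan δ = √(n_x²+n_y²)/n_z = 0.612/0.732, so δ = 39.9°.
Dip direction = atan2(-0.428, -0.437) = 224° (azimuth of n's horizontal projection).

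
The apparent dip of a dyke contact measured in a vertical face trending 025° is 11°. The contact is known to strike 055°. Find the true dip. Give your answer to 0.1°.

The section is 30° from the strike.
tan(true dip) = tan 11° / sin 30° = 0.3888
δ = arctan(0.3888) = 21.24°

21.2°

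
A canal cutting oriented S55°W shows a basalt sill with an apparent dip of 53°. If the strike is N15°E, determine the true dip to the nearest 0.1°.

64.2°

β = acute angle between strike N15°E and section S55°W = 40°.
tan δ = tan α / sin β = tan 53° / sin 40° = 1.3270 / 0.6428 = 2.0645
δ = arctan(2.0645) = 64.16°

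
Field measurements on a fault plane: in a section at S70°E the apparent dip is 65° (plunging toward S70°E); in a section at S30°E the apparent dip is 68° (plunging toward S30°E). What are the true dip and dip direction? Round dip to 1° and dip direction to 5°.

true dip 68°, dip direction 140°

The two traces are lines in the plane: v₁ = (sin 110°·cos 65°, cos 110°·cos 65°, −sin 65°), v₂ = (sin 150°·cos 68°, cos 150°·cos 68°, −sin 68°).
Cross product v₁ × v₂ gives the pole to the plane: n ∝ (0.160, -0.198, 0.102).
Dip δ = arctan(|n_h|/n_z) = arctan(0.255/0.102) = 68.2°.
The horizontal component of n points toward azimuth atan2(n_x, n_y) = 141°, the dip direction.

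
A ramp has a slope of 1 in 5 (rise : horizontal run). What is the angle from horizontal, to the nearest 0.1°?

tan θ = 1/5 = 0.2000
θ = arctan(0.2000) = 11.31°

11.3°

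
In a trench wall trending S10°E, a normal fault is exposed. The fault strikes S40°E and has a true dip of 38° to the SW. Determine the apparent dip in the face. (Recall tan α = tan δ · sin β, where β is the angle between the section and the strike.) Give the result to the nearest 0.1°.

The section lies 30° from the strike.
tan(apparent dip) = tan 38° · sin 30° = 0.3906
apparent dip = arctan 0.3906 = 21.34°

21.3°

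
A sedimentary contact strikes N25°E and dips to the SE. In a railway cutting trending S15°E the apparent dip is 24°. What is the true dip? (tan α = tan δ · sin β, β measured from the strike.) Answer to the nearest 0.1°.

The section is 40° from the strike.
tan δ = tan α / sin β = tan 24° / sin 40° = 0.4452 / 0.6428 = 0.6927
true dip = arctan 0.6927 = 34.71°

34.7°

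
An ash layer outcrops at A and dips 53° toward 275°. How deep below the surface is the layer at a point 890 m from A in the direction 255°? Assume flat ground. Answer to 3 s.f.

1110 m

The hole lies 20° from the dip direction, so the down-dip offset is 890 × cos 20° = 836.33 m.
Depth = down-dip offset × tan(dip) = 836.33 × tan 53° = 836.33 × 1.3270
Depth = 1109.84 m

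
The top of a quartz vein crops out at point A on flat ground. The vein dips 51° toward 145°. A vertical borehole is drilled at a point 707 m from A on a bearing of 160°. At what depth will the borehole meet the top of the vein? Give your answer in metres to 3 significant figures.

The hole lies 15° from the dip direction, so the down-dip offset is 707 × cos 15° = 682.91 m.
Depth = down-dip offset × tan(dip) = 682.91 × tan 51° = 682.91 × 1.2349
Depth = 843.32 m

843 m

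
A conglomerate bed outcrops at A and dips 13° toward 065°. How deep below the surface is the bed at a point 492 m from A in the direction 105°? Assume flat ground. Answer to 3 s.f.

The hole lies 40° from the dip direction, so the down-dip offset is 492 × cos 40° = 376.89 m.
Depth = down-dip offset × tan(dip) = 376.89 × tan 13° = 376.89 × 0.2309
Depth = 87.01 m

87.0 m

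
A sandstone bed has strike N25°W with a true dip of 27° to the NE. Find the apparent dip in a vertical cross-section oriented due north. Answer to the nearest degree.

12°

The strike is N25°W and the section trends due north; the acute angle between them is β = 25°.
tan(apparent dip) = tan 27° · sin 25° = 0.2153
apparent dip = arctan 0.2153 = 12.15°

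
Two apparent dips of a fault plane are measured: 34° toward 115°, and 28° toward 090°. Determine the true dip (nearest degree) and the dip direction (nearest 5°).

Each apparent-dip line lies in the plane. As unit vectors (x east, y north, z up), v₁ plunges 34°→115° and v₂ plunges 28°→090°.
Cross product v₁ × v₂ gives the pole to the plane: n ∝ (0.164, -0.141, 0.309).
tan δ = √(n_x²+n_y²)/n_z = 0.217/0.309, so δ = 35.0°.
Dip direction = azimuth of (n_x, n_y) = atan2(0.164, -0.141) = 131°.

true dip 35°, dip direction 130°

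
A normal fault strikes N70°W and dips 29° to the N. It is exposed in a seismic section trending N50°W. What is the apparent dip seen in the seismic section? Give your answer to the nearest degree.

The section lies 20° from the strike.
tan(apparent dip) = tan 29° · sin 20° = 0.1896
α = arctan(0.1896) = 10.74°

11°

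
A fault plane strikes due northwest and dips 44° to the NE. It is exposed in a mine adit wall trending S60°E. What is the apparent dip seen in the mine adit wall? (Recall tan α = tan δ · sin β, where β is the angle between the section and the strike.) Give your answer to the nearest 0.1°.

Angle between strike (due northwest) and section (S60°E): β = 15°.
tan α = tan 44° × sin 15° = 0.9657 × 0.2588 = 0.2499
apparent dip = arctan 0.2499 = 14.03°

14.0°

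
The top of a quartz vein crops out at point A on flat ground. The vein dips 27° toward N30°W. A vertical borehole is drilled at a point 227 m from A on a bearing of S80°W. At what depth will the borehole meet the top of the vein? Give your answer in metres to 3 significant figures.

39.6 m

The hole lies 70° from the dip direction, so the down-dip offset is 227 × cos 70° = 77.64 m.
Depth = down-dip offset × tan(dip) = 77.64 × tan 27° = 77.64 × 0.5095
Depth = 39.56 m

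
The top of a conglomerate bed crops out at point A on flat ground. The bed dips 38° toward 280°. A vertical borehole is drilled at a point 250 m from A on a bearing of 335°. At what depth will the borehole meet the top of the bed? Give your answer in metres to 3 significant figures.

112 m

The hole lies 55° from the dip direction, so the down-dip offset is 250 × cos 55° = 143.39 m.
Depth = down-dip offset × tan(dip) = 143.39 × tan 38° = 143.39 × 0.7813
Depth = 112.03 m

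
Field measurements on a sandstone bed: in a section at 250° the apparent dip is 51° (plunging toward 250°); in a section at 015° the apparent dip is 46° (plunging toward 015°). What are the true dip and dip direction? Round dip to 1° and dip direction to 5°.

true dip 68°, dip direction 310°

Represent each trace as a vector plunging at its apparent dip toward its trend (east-north-up frame): v₁ = (-0.591, -0.215, -0.777), v₂ = (0.180, 0.671, -0.719).
The plane normal is n = v₁ × v₂ ∝ (-0.676, 0.565, 0.358).
tan δ = √(n_x²+n_y²)/n_z = 0.881/0.358, so δ = 67.9°.
The horizontal component of n points toward azimuth atan2(n_x, n_y) = 310°, the dip direction.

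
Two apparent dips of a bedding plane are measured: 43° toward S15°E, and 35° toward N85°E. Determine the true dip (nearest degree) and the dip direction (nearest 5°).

The two traces are lines in the plane: v₁ = (sin 165°·cos 43°, cos 165°·cos 43°, −sin 43°), v₂ = (sin 85°·cos 35°, cos 85°·cos 35°, −sin 35°).
Cross product v₁ × v₂ gives the pole to the plane: n ∝ (0.454, -0.448, 0.590).
tan δ = √(n_x²+n_y²)/n_z = 0.638/0.590, so δ = 47.2°.
The horizontal component of n points toward azimuth atan2(n_x, n_y) = 135°, the dip direction.

true dip 47°, dip direction 135°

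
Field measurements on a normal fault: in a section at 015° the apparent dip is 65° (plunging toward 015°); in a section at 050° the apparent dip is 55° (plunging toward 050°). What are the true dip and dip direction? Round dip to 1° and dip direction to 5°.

Represent each trace as a vector plunging at its apparent dip toward its trend (east-north-up frame): v₁ = (0.109, 0.408, -0.906), v₂ = (0.439, 0.369, -0.819).
n = v₁ × v₂ = (0.000, 0.309, 0.139) (taken with n_z > 0).
tan δ = √(n_x²+n_y²)/n_z = 0.309/0.139, so δ = 65.7°.
Dip direction = atan2(0.000, 0.309) = 0° (azimuth of n's horizontal projection).

true dip 66°, dip direction 000°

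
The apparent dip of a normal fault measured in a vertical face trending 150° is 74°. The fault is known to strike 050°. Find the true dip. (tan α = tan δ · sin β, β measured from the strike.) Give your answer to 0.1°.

β = acute angle between strike 050° and section 150° = 80°.
tan δ = tan α / sin β = tan 74° / sin 80° = 3.4874 / 0.9848 = 3.5412
true dip = arctan 3.5412 = 74.23°

74.2°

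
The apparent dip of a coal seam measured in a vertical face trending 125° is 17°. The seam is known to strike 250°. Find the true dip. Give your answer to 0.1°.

20.5°

The section is 55° from the strike.
tan(true dip) = tan 17° / sin 55° = 0.3732
true dip = arctan 0.3732 = 20.47°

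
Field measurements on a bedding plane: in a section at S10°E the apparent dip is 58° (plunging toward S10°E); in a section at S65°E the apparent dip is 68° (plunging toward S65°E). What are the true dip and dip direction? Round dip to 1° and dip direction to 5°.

Represent each trace as a vector plunging at its apparent dip toward its trend (east-north-up frame): v₁ = (0.092, -0.522, -0.848), v₂ = (0.340, -0.158, -0.927).
n = v₁ × v₂ = (0.350, -0.203, 0.163) (taken with n_z > 0).
True dip = arccos(n_z / |n|) = arccos(0.3733) = 68.1°.
Dip direction = atan2(0.350, -0.203) = 120° (azimuth of n's horizontal projection).

true dip 68°, dip direction 120°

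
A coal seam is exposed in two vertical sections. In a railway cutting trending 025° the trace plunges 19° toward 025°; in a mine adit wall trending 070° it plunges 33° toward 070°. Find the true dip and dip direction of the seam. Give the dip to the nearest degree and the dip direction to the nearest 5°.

Represent each trace as a vector plunging at its apparent dip toward its trend (east-north-up frame): v₁ = (0.400, 0.857, -0.326), v₂ = (0.788, 0.287, -0.545).
Cross product v₁ × v₂ gives the pole to the plane: n ∝ (0.373, 0.039, 0.561).
True dip = arccos(n_z / |n|) = arccos(0.8310) = 33.8°.
Dip direction = atan2(0.373, 0.039) = 84° (azimuth of n's horizontal projection).

true dip 34°, dip direction 085°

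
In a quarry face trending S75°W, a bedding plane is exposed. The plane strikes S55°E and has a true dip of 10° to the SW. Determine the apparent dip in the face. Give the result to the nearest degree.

Angle between strike (S55°E) and section (S75°W): β = 50°.
tan(apparent dip) = tan 10° · sin 50° = 0.1351
α = arctan(0.1351) = 7.69°

8°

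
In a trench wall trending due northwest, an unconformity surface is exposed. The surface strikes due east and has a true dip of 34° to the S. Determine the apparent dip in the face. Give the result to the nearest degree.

25°

The section lies 45° from the strike.
tan(apparent dip) = tan 34° · sin 45° = 0.4769
apparent dip = arctan 0.4769 = 25.50°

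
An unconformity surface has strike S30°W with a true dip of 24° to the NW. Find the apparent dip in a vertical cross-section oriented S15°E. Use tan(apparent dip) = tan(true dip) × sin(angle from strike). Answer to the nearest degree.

The strike is S30°W and the section trends S15°E; the acute angle between them is β = 45°.
tan α = tan 24° × sin 45° = 0.4452 × 0.7071 = 0.3148
α = arctan(0.3148) = 17.48°

17°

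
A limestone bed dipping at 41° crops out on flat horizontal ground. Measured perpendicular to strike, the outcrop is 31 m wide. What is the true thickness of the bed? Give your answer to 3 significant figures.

20.3 m

True thickness t = w · sin(dip) = 31 × sin 41°
t = 31 × 0.6561 = 20.338 m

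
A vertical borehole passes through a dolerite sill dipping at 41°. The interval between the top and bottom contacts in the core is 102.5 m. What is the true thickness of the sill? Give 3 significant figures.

True thickness t = h · cos(dip) = 102.5 × cos 41°
t = 102.5 × 0.7547 = 77.358 m

77.4 m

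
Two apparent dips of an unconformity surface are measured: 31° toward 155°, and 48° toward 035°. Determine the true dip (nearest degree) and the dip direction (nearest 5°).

The two traces are lines in the plane: v₁ = (sin 155°·cos 31°, cos 155°·cos 31°, −sin 31°), v₂ = (sin 35°·cos 48°, cos 35°·cos 48°, −sin 48°).
n = v₁ × v₂ = (0.860, 0.072, 0.497) (taken with n_z > 0).
tan δ = √(n_x²+n_y²)/n_z = 0.863/0.497, so δ = 60.1°.
Dip direction = atan2(0.860, 0.072) = 85° (azimuth of n's horizontal projection).

true dip 60°, dip direction 085°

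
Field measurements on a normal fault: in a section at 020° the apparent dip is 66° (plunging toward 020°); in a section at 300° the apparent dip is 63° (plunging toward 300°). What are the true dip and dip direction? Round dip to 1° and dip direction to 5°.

Each apparent-dip line lies in the plane. As unit vectors (x east, y north, z up), v₁ plunges 66°→020° and v₂ plunges 63°→300°.
Cross product v₁ × v₂ gives the pole to the plane: n ∝ (-0.133, 0.483, 0.182).
True dip = arccos(n_z / |n|) = arccos(0.3411) = 70.1°.
Dip direction = azimuth of (n_x, n_y) = atan2(-0.133, 0.483) = 345°.

true dip 70°, dip direction 345°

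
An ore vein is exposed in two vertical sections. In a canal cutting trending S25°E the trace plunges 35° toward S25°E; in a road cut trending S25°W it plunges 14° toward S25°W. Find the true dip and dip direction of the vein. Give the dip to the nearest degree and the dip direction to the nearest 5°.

The two traces are lines in the plane: v₁ = (sin 155°·cos 35°, cos 155°·cos 35°, −sin 35°), v₂ = (sin 205°·cos 14°, cos 205°·cos 14°, −sin 14°).
The plane normal is n = v₁ × v₂ ∝ (0.325, -0.319, 0.609).
tan δ = √(n_x²+n_y²)/n_z = 0.455/0.609, so δ = 36.8°.
The horizontal component of n points toward azimuth atan2(n_x, n_y) = 134°, the dip direction.

true dip 37°, dip direction 135°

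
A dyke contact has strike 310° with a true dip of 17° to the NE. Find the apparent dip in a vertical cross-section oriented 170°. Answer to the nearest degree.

11°

The section lies 40° from the strike.
tan(apparent dip) = tan 17° · sin 40° = 0.1965
apparent dip = arctan 0.1965 = 11.12°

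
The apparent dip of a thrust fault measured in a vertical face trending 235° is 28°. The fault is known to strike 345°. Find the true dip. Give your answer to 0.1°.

29.5°

The section is 70° from the strike.
tan δ = tan α / sin β = tan 28° / sin 70° = 0.5317 / 0.9397 = 0.5658
true dip = arctan 0.5658 = 29.50°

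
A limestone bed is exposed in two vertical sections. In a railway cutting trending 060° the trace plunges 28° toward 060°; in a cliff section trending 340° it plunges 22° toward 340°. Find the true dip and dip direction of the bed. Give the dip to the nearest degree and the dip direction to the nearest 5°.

true dip 32°, dip direction 030°

Each apparent-dip line lies in the plane. As unit vectors (x east, y north, z up), v₁ plunges 28°→060° and v₂ plunges 22°→340°.
Cross product v₁ × v₂ gives the pole to the plane: n ∝ (0.244, 0.435, 0.806).
tan δ = √(n_x²+n_y²)/n_z = 0.499/0.806, so δ = 31.7°.
Dip direction = atan2(0.244, 0.435) = 29° (azimuth of n's horizontal projection).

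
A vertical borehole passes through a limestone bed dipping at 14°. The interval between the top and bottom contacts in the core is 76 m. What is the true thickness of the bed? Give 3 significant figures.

73.7 m

True thickness t = h · cos(dip) = 76 × cos 14°
t = 76 × 0.9703 = 73.742 m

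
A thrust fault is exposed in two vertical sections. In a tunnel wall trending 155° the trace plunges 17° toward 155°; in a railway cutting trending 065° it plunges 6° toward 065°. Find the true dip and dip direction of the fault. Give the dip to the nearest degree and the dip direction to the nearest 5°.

The two traces are lines in the plane: v₁ = (sin 155°·cos 17°, cos 155°·cos 17°, −sin 17°), v₂ = (sin 65°·cos 6°, cos 65°·cos 6°, −sin 6°).
The plane normal is n = v₁ × v₂ ∝ (0.213, -0.221, 0.951).
tan δ = √(n_x²+n_y²)/n_z = 0.307/0.951, so δ = 17.9°.
Dip direction = azimuth of (n_x, n_y) = atan2(0.213, -0.221) = 136°.

true dip 18°, dip direction 135°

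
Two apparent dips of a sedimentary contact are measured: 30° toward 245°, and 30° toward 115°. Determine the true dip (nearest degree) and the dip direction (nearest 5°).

Each apparent-dip line lies in the plane. As unit vectors (x east, y north, z up), v₁ plunges 30°→245° and v₂ plunges 30°→115°.
Cross product v₁ × v₂ gives the pole to the plane: n ∝ (-0.000, -0.785, 0.575).
Dip δ = arctan(|n_h|/n_z) = arctan(0.785/0.575) = 53.8°.
Dip direction = azimuth of (n_x, n_y) = atan2(-0.000, -0.785) = 180°.

true dip 54°, dip direction 180°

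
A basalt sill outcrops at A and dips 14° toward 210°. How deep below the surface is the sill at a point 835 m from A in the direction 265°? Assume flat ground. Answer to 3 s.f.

119 m

The hole lies 55° from the dip direction, so the down-dip offset is 835 × cos 55° = 478.94 m.
Depth = down-dip offset × tan(dip) = 478.94 × tan 14° = 478.94 × 0.2493
Depth = 119.41 m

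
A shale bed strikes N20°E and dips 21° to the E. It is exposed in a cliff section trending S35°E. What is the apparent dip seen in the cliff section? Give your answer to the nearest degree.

Angle between strike (N20°E) and section (S35°E): β = 55°.
tan(apparent dip) = tan 21° · sin 55° = 0.3144
α = arctan(0.3144) = 17.46°

17°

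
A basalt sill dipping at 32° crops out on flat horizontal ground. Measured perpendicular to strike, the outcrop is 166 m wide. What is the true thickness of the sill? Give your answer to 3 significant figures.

True thickness t = w · sin(dip) = 166 × sin 32°
t = 166 × 0.5299 = 87.967 m

88.0 m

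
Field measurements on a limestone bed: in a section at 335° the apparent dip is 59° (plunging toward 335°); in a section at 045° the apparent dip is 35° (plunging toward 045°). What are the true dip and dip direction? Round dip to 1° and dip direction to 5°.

true dip 59°, dip direction 340°

Represent each trace as a vector plunging at its apparent dip toward its trend (east-north-up frame): v₁ = (-0.218, 0.467, -0.857), v₂ = (0.579, 0.579, -0.574).
n = v₁ × v₂ = (-0.229, 0.621, 0.396) (taken with n_z > 0).
tan δ = √(n_x²+n_y²)/n_z = 0.662/0.396, so δ = 59.1°.
Dip direction = azimuth of (n_x, n_y) = atan2(-0.229, 0.621) = 340°.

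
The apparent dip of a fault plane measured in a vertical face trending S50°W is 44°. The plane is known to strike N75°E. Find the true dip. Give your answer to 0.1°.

β = acute angle between strike N75°E and section S50°W = 25°.
tan δ = tan α / sin β = tan 44° / sin 25° = 0.9657 / 0.4226 = 2.2850
true dip = arctan 2.2850 = 66.36°

66.4°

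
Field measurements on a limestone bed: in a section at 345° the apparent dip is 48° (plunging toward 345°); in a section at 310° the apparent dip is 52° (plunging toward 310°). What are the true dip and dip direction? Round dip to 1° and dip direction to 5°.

Each apparent-dip line lies in the plane. As unit vectors (x east, y north, z up), v₁ plunges 48°→345° and v₂ plunges 52°→310°.
Cross product v₁ × v₂ gives the pole to the plane: n ∝ (-0.215, 0.214, 0.236).
Dip δ = arctan(|n_h|/n_z) = arctan(0.304/0.236) = 52.1°.
The horizontal component of n points toward azimuth atan2(n_x, n_y) = 315°, the dip direction.

true dip 52°, dip direction 315°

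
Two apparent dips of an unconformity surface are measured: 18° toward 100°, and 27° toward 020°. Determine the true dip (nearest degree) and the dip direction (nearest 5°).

true dip 29°, dip direction 045°

The two traces are lines in the plane: v₁ = (sin 100°·cos 18°, cos 100°·cos 18°, −sin 18°), v₂ = (sin 20°·cos 27°, cos 20°·cos 27°, −sin 27°).
n = v₁ × v₂ = (0.334, 0.331, 0.835) (taken with n_z > 0).
Dip δ = arctan(|n_h|/n_z) = arctan(0.470/0.835) = 29.4°.
The horizontal component of n points toward azimuth atan2(n_x, n_y) = 45°, the dip direction.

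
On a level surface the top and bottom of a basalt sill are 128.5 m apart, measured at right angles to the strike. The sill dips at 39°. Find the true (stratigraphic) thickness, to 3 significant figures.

80.9 m

True thickness t = w · sin(dip) = 128.5 × sin 39°
t = 128.5 × 0.6293 = 80.868 m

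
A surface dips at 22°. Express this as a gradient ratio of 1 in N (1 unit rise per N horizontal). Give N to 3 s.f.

1 in 2.48

1 : N means tan θ = 1/N, so N = 1/tan 22° = 1/0.4040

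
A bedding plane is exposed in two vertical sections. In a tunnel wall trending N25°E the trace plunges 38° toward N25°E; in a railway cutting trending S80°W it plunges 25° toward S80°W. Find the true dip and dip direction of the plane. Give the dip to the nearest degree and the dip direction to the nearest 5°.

true dip 54°, dip direction 330°

Each apparent-dip line lies in the plane. As unit vectors (x east, y north, z up), v₁ plunges 38°→N25°E and v₂ plunges 25°→S80°W.
The plane normal is n = v₁ × v₂ ∝ (-0.399, 0.690, 0.585).
Dip δ = arctan(|n_h|/n_z) = arctan(0.797/0.585) = 53.7°.
The horizontal component of n points toward azimuth atan2(n_x, n_y) = 330°, the dip direction.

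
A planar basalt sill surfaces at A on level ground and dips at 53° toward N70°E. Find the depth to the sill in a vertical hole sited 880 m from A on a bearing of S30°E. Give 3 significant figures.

The hole lies 80° from the dip direction, so the down-dip offset is 880 × cos 80° = 152.81 m.
Depth = down-dip offset × tan(dip) = 152.81 × tan 53° = 152.81 × 1.3270
Depth = 202.79 m

203 m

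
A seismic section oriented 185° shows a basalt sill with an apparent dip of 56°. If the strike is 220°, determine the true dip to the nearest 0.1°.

68.8°

The section is 35° from the strike.
tan δ = tan α / sin β = tan 56° / sin 35° = 1.4826 / 0.5736 = 2.5848
δ = arctan(2.5848) = 68.85°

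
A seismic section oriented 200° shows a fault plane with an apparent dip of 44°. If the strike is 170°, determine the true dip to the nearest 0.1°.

β = acute angle between strike 170° and section 200° = 30°.
tan δ = tan α / sin β = tan 44° / sin 30° = 0.9657 / 0.5000 = 1.9314
true dip = arctan 1.9314 = 62.63°

62.6°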